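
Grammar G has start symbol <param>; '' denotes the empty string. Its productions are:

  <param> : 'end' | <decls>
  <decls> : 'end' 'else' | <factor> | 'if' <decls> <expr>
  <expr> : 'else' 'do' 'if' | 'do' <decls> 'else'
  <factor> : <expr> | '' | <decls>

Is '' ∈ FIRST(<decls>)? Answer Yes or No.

Yes

<decls> : <factor> and each of <factor> is nullable, so <decls> ⇒* ''.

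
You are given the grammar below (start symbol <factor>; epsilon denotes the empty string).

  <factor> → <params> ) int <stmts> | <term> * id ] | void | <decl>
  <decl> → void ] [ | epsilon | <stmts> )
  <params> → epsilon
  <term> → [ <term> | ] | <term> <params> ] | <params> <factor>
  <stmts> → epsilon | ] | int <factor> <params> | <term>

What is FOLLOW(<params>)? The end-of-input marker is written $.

{ $, ), *, [, ], int, void }

In <factor> → <params> ) int <stmts>: add FIRST() int <stmts>) = { ) }.
In <term> → <term> <params> ]: add FIRST(]) = { ] }.
In <term> → <params> <factor>: add FIRST(<factor>)\{epsilon} = { ), *, [, ], int, void }.
  Since <factor> is nullable, also add FOLLOW(<term>) = { $, ), *, ] }.
In <stmts> → int <factor> <params>: <params> is at the end, add FOLLOW(<stmts>) = { $, ), *, ] }.
Union: FOLLOW(<params>) = { $, ), *, [, ], int, void }.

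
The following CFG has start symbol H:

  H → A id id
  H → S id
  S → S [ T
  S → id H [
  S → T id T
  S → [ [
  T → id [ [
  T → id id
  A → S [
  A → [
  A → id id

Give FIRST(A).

From A → S [: add FIRST(S) = { [, id }.
A → [ contributes {[}.
A → id id contributes {id}.
Union: FIRST(A) = { [, id }.

{ [, id }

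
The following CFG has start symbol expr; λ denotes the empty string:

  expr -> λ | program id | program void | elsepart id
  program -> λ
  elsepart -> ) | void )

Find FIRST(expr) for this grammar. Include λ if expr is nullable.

{ ), id, void, λ }

expr -> λ contributes λ.
From expr -> program id: program nullable, take FIRST(program) ∪ {id} = { id }.
From expr -> program void: program nullable, take FIRST(program) ∪ {void} = { void }.
From expr -> elsepart id: add FIRST(elsepart) = { ), void }.
Union: FIRST(expr) = { ), id, void, λ }.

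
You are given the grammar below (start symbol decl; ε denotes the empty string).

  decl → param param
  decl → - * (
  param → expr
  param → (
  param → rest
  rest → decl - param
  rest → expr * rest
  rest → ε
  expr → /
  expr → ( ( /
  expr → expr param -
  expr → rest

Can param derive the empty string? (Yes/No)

param → expr and each of expr is nullable, so param ⇒* ε.

Yes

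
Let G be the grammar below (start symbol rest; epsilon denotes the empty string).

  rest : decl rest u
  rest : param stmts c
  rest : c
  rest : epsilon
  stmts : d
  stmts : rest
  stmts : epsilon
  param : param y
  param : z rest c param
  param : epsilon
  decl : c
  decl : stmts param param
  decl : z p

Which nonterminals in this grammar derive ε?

Directly nullable (have an epsilon-production): rest, stmts, param.
decl : stmts param param with every symbol nullable, so decl is nullable.

{ decl, param, rest, stmts }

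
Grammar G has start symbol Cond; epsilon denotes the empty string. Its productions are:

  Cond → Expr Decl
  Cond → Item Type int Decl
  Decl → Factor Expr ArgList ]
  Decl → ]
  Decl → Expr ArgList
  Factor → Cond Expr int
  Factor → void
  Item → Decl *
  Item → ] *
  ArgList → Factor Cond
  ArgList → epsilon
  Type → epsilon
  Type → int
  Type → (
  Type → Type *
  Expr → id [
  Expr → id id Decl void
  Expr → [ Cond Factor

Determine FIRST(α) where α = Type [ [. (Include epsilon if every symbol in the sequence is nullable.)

{ (, *, [, int }

Add FIRST(Type)\{epsilon} = { (, *, int }; Type is nullable, continue.
[ is a terminal; add {[} and stop.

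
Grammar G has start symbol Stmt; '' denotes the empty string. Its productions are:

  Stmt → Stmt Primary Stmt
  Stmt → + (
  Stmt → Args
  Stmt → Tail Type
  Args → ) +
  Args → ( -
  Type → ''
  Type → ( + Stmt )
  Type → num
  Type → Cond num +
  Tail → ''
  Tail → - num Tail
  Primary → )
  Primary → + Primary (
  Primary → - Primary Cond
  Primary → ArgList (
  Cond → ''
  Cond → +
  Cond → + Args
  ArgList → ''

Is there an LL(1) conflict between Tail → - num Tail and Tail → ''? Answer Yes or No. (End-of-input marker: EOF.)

FIRST(- num Tail) = { - } and FIRST('') = { '' }.
The second alternative is nullable and FOLLOW(Tail) = { EOF, (, ), +, -, num } shares - with FIRST of the first — conflict.

Yes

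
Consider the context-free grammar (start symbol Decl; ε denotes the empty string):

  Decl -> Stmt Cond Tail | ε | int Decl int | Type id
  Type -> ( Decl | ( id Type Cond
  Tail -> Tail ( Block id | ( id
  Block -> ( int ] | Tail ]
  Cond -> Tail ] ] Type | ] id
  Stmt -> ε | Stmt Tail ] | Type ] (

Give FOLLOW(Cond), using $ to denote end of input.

{ (, ], id }

In Decl -> Stmt Cond Tail: add FIRST(Tail) = { ( }.
In Type -> ( id Type Cond: Cond is at the end, add FOLLOW(Type) = { (, ], id }.
Union: FOLLOW(Cond) = { (, ], id }.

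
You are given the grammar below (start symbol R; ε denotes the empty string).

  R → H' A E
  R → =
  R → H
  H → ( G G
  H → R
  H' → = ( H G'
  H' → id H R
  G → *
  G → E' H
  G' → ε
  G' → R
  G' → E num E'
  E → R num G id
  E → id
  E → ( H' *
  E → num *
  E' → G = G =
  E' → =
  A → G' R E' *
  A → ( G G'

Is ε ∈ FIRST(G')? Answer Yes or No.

G' has an ε-production, so G' ⇒ ε.

Yes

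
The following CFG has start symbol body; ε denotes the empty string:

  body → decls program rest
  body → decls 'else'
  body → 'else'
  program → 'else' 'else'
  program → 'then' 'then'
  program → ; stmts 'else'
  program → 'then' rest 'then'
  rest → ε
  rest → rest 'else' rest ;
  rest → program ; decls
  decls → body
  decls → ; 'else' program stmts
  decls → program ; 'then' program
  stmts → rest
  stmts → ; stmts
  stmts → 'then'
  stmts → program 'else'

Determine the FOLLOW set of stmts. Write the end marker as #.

In program → ; stmts 'else': add FIRST('else') = { 'else' }.
In decls → ; 'else' program stmts: stmts is at the end, add FOLLOW(decls) = { #, 'else', 'then', ; }.
In stmts → ; stmts: stmts is at the end, add FOLLOW(stmts) = { #, 'else', 'then', ; }.
Union: FOLLOW(stmts) = { #, 'else', 'then', ; }.

{ #, 'else', 'then', ; }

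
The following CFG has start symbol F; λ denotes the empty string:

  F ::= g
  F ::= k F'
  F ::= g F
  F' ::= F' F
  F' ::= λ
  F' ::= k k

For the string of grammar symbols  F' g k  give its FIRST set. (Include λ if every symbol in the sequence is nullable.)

{ g, k }

Add FIRST(F')\{λ} = { g, k }; F' is nullable, continue.
g is a terminal; add {g} and stop.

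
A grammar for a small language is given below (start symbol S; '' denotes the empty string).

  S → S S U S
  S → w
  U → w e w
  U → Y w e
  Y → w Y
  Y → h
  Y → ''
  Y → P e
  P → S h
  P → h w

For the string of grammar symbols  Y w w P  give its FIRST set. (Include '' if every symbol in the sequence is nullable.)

{ h, w }

Add FIRST(Y)\{''} = { h, w }; Y is nullable, continue.
w is a terminal; add {w} and stop.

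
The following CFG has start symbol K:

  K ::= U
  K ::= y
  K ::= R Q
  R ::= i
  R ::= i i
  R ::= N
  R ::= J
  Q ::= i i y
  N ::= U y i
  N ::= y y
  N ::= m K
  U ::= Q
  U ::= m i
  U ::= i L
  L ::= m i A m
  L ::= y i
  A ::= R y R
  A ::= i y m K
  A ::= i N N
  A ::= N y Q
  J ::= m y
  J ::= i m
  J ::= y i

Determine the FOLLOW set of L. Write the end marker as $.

In U ::= i L: L is at the end, add FOLLOW(U) = { $, i, m, y }.
Union: FOLLOW(L) = { $, i, m, y }.

{ $, i, m, y }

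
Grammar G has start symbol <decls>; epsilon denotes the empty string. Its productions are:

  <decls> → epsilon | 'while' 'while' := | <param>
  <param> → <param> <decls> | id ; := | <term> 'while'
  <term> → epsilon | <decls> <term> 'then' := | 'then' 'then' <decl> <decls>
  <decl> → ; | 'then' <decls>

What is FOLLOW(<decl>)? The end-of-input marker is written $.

{ 'then', 'while', id }

In <term> → 'then' 'then' <decl> <decls>: add FIRST(<decls>)\{epsilon} = { 'then', 'while', id }.
  Since <decls> is nullable, also add FOLLOW(<term>) = { 'then', 'while' }.
Union: FOLLOW(<decl>) = { 'then', 'while', id }.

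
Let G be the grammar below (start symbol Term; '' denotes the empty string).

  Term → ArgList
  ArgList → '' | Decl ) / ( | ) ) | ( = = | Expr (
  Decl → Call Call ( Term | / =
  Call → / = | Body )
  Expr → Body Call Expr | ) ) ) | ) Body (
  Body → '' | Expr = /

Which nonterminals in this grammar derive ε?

Directly nullable (have an ''-production): ArgList, Body.
Term → ArgList with every symbol nullable, so Term is nullable.
No other nonterminal has a production whose RHS symbols are all nullable.

{ ArgList, Body, Term }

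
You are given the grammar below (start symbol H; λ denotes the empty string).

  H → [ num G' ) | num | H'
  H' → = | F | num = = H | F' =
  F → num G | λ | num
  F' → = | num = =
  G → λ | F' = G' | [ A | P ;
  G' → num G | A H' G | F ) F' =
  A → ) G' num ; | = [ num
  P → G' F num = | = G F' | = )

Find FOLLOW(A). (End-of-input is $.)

{ $, ), =, [, num }

In G → [ A: A is at the end, add FOLLOW(G) = { $, ), =, [, num }.
In G' → A H' G: add FIRST(H' G)\{λ} = { ), =, [, num }.
  Since H' G is nullable, also add FOLLOW(G') = { $, ), =, [, num }.
Union: FOLLOW(A) = { $, ), =, [, num }.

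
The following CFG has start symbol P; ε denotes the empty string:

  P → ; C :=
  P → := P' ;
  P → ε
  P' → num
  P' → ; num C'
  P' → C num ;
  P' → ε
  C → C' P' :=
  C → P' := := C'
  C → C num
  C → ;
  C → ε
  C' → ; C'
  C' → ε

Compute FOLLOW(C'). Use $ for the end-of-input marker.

{ :=, ;, num }

In P' → ; num C': C' is at the end, add FOLLOW(P') = { :=, ; }.
In C → C' P' :=: add FIRST(P' :=) = { :=, ;, num }.
In C → P' := := C': C' is at the end, add FOLLOW(C) = { :=, num }.
In C' → ; C': C' is at the end, add FOLLOW(C') = { :=, ;, num }.
Union: FOLLOW(C') = { :=, ;, num }.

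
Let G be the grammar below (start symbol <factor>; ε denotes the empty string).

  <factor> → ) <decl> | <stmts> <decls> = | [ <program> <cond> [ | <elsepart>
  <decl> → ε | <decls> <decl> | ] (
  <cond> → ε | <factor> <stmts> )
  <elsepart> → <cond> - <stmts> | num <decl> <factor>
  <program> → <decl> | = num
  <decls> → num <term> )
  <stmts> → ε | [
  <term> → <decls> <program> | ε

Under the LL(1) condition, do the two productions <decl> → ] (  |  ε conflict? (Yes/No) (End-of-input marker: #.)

FIRST(] () = { ] } and FIRST(ε) = { ε }.
The second is nullable but FOLLOW(<decl>) = { #, ), -, [, num } is disjoint from FIRST of the first.

No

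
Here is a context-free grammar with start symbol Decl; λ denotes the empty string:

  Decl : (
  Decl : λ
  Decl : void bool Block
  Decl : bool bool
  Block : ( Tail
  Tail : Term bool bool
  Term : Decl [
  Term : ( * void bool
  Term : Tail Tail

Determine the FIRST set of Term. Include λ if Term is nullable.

{ (, [, bool, void }

From Term : Decl [: Decl nullable, take FIRST(Decl) ∪ {[} = { (, [, bool, void }.
Term : ( * void bool contributes {(}.
From Term : Tail Tail: add FIRST(Tail) = { (, [, bool, void }.
Union: FIRST(Term) = { (, [, bool, void }.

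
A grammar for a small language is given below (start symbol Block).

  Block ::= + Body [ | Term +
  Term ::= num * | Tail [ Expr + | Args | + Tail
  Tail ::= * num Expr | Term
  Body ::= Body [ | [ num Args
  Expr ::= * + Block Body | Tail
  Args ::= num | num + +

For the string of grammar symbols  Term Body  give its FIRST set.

{ *, +, num }

Add FIRST(Term) = { *, +, num }; Term is not nullable, stop.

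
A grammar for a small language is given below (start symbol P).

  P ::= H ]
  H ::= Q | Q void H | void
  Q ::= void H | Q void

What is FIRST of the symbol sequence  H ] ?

{ void }

Add FIRST(H) = { void }; H is not nullable, stop.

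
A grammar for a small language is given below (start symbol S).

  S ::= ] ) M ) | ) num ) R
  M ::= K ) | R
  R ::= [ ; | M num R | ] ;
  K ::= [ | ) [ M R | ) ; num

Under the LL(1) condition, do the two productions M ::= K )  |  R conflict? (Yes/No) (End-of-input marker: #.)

Yes

FIRST(K )) = { ), [ } and FIRST(R) = { ), [, ] }.
Both contain ), so the two alternatives are not disjoint — LL(1) conflict.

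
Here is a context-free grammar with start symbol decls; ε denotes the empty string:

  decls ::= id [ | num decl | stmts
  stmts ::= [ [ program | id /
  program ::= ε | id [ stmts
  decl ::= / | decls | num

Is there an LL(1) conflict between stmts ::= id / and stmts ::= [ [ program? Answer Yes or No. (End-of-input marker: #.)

No

FIRST(id /) = { id } and FIRST([ [ program) = { [ }.
The FIRST sets are disjoint and neither alternative is nullable — no conflict.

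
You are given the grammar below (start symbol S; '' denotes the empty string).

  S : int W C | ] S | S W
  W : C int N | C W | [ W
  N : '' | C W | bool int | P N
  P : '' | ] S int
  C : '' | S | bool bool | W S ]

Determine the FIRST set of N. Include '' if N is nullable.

N : '' contributes ''.
From N : C W: C nullable, take FIRST(C) ∪ FIRST(W) = { [, ], bool, int }.
N : bool int contributes {bool}.
From N : P N: P, N nullable, take FIRST(P) ∪ FIRST(N) = { [, ], bool, int }; also '' since the whole RHS is nullable.
Union: FIRST(N) = { [, ], bool, int, '' }.

{ [, ], bool, int, '' }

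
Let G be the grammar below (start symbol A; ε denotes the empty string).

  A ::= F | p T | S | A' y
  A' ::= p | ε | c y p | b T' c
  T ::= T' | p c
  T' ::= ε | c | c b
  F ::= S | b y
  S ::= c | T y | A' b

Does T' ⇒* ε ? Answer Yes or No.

T' has an ε-production, so T' ⇒ ε.

Yes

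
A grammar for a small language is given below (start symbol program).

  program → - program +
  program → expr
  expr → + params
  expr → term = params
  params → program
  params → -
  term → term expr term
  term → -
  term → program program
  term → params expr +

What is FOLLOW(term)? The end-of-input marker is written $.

{ +, -, = }

In expr → term = params: add FIRST(= params) = { = }.
In term → term expr term: add FIRST(expr term) = { +, - }.
In term → term expr term: term is at the end, add FOLLOW(term) = { +, -, = }.
Union: FOLLOW(term) = { +, -, = }.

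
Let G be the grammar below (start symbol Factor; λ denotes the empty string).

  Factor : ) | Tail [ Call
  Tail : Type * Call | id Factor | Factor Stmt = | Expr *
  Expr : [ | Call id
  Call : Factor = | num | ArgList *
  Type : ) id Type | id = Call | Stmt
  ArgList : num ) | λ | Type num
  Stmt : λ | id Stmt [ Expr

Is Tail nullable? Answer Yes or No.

Nullable nonterminals: ArgList, Stmt, Type.
No production of Tail has an RHS whose symbols are all nullable, so Tail is not nullable.

No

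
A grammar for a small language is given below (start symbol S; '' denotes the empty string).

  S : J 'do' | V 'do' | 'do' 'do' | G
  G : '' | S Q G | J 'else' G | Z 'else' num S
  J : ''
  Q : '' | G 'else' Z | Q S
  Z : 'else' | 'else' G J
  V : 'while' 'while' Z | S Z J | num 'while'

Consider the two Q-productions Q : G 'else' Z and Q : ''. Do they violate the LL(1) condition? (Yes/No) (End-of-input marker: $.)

Yes

FIRST(G 'else' Z) = { 'do', 'else', 'while', num } and FIRST('') = { '' }.
The second alternative is nullable and FOLLOW(Q) = { $, 'do', 'else', 'while', num } shares 'do' with FIRST of the first — conflict.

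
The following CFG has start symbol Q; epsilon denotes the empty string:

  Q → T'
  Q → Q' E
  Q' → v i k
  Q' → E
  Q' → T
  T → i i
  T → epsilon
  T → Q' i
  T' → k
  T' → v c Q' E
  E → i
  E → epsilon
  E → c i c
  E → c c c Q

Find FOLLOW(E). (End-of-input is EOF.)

In Q → Q' E: E is at the end, add FOLLOW(Q) = { EOF, c, i }.
In Q' → E: E is at the end, add FOLLOW(Q') = { EOF, c, i }.
In T' → v c Q' E: E is at the end, add FOLLOW(T') = { EOF, c, i }.
Union: FOLLOW(E) = { EOF, c, i }.

{ EOF, c, i }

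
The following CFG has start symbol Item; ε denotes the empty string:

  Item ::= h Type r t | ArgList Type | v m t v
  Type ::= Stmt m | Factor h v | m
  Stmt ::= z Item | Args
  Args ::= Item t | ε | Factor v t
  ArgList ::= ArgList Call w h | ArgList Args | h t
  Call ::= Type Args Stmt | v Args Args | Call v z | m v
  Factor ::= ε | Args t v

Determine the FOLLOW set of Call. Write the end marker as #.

In ArgList ::= ArgList Call w h: add FIRST(w h) = { w }.
In Call ::= Call v z: add FIRST(v z) = { v }.
Union: FOLLOW(Call) = { v, w }.

{ v, w }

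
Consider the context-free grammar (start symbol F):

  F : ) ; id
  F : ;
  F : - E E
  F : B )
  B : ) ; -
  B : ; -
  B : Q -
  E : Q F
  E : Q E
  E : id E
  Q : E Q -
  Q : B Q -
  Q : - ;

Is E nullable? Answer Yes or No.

No

No nonterminal in this grammar is nullable.
No production of E has an RHS whose symbols are all nullable, so E is not nullable.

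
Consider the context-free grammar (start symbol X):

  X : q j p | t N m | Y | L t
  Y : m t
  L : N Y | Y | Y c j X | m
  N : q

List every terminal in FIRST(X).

X : q j p contributes {q}.
X : t N m contributes {t}.
From X : Y: add FIRST(Y) = { m }.
From X : L t: add FIRST(L) = { m, q }.
Union: FIRST(X) = { m, q, t }.

{ m, q, t }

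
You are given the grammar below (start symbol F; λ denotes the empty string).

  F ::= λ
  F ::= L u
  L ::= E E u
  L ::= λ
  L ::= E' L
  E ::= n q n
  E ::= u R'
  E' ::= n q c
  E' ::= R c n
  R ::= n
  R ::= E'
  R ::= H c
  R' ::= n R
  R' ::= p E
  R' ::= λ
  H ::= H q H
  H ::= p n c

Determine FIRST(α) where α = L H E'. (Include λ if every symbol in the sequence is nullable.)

Add FIRST(L)\{λ} = { n, p, u }; L is nullable, continue.
Add FIRST(H) = { p }; H is not nullable, stop.

{ n, p, u }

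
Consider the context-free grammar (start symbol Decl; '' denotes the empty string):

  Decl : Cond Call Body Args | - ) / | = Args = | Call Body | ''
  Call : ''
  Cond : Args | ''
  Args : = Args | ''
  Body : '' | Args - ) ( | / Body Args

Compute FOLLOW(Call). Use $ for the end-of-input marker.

In Decl : Cond Call Body Args: add FIRST(Body Args)\{''} = { -, /, = }.
  Since Body Args is nullable, also add FOLLOW(Decl) = { $ }.
In Decl : Call Body: add FIRST(Body)\{''} = { -, /, = }.
  Since Body is nullable, also add FOLLOW(Decl) = { $ }.
Union: FOLLOW(Call) = { $, -, /, = }.

{ $, -, /, = }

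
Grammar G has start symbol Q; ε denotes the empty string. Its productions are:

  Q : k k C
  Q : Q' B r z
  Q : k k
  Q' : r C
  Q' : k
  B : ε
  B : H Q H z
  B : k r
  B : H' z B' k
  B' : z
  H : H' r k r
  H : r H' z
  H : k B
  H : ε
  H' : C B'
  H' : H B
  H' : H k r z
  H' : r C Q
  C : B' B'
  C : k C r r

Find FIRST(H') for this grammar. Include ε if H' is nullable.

{ k, r, z, ε }

From H' : C B': add FIRST(C) = { k, z }.
From H' : H B: H, B nullable, take FIRST(H) ∪ FIRST(B) = { k, r, z }; also ε since the whole RHS is nullable.
From H' : H k r z: H nullable, take FIRST(H) ∪ {k} = { k, r, z }.
H' : r C Q contributes {r}.
Union: FIRST(H') = { k, r, z, ε }.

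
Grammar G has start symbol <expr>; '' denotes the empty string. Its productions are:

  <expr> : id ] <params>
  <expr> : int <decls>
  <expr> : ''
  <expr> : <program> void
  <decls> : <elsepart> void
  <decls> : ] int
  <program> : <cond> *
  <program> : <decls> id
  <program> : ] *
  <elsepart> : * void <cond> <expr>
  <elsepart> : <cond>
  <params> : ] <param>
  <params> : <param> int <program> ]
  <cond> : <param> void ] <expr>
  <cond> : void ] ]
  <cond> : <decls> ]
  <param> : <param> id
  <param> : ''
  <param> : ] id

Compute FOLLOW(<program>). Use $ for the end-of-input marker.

{ ], void }

In <expr> : <program> void: add FIRST(void) = { void }.
In <params> : <param> int <program> ]: add FIRST(]) = { ] }.
Union: FOLLOW(<program>) = { ], void }.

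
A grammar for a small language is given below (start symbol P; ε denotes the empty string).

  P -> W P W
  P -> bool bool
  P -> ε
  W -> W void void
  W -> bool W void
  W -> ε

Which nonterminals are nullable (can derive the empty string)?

{ P, W }

Directly nullable (have an ε-production): P, W.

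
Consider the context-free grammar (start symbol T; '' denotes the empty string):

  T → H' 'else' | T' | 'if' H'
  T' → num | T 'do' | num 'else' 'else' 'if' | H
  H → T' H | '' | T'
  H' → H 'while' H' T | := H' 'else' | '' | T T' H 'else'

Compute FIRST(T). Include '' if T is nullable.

{ 'do', 'else', 'if', 'while', :=, num, '' }

From T → H' 'else': H' nullable, take FIRST(H') ∪ {'else'} = { 'do', 'else', 'if', 'while', :=, num }.
From T → T': add FIRST(T') = { 'do', 'else', 'if', 'while', :=, num, '' } (including '' since T' is nullable).
T → 'if' H' contributes {'if'}.
Union: FIRST(T) = { 'do', 'else', 'if', 'while', :=, num, '' }.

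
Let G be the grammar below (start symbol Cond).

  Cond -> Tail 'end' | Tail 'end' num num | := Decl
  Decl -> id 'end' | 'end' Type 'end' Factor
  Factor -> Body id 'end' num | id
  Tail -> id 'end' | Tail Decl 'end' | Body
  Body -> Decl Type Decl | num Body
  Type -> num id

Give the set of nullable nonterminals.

{ } (none)

No nonterminal has an empty production or an RHS whose symbols are all nullable.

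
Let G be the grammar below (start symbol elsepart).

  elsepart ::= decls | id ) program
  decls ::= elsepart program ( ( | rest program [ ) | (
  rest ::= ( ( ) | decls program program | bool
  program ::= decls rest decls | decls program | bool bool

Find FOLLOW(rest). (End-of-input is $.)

In decls ::= rest program [ ): add FIRST(program [ )) = { (, bool, id }.
In program ::= decls rest decls: add FIRST(decls) = { (, bool, id }.
Union: FOLLOW(rest) = { (, bool, id }.

{ (, bool, id }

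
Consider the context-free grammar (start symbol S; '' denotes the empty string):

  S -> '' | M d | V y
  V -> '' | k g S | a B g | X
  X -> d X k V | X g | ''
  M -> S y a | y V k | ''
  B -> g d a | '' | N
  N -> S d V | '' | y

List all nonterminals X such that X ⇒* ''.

Directly nullable (have an ''-production): S, V, X, M, B, N.

{ B, M, N, S, V, X }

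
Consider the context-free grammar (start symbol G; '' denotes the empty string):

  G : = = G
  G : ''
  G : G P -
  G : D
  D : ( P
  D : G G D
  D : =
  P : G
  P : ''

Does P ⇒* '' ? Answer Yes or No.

P has an ''-production, so P ⇒ ''.

Yes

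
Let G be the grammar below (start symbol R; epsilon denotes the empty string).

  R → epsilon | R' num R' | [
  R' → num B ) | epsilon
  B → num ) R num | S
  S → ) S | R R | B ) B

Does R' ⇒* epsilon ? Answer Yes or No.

R' has an epsilon-production, so R' ⇒ epsilon.

Yes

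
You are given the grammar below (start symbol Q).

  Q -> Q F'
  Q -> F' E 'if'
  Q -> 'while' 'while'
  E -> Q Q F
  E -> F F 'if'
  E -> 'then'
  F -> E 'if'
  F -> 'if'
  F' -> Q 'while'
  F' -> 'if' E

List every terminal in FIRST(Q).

{ 'if', 'while' }

From Q -> Q F': add FIRST(Q) = { 'if', 'while' }.
From Q -> F' E 'if': add FIRST(F') = { 'if', 'while' }.
Q -> 'while' 'while' contributes {'while'}.
Union: FIRST(Q) = { 'if', 'while' }.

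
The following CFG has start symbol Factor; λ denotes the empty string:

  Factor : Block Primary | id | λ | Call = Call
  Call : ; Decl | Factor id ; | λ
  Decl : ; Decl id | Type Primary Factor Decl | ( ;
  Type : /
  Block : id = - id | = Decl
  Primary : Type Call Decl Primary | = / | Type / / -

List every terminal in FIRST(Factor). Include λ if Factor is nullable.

From Factor : Block Primary: add FIRST(Block) = { =, id }.
Factor : id contributes {id}.
Factor : λ contributes λ.
From Factor : Call = Call: Call nullable, take FIRST(Call) ∪ {=} = { ;, =, id }.
Union: FIRST(Factor) = { ;, =, id, λ }.

{ ;, =, id, λ }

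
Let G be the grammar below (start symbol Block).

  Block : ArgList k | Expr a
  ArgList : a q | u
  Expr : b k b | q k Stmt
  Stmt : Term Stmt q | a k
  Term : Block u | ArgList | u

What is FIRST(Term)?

{ a, b, q, u }

From Term : Block u: add FIRST(Block) = { a, b, q, u }.
From Term : ArgList: add FIRST(ArgList) = { a, u }.
Term : u contributes {u}.
Union: FIRST(Term) = { a, b, q, u }.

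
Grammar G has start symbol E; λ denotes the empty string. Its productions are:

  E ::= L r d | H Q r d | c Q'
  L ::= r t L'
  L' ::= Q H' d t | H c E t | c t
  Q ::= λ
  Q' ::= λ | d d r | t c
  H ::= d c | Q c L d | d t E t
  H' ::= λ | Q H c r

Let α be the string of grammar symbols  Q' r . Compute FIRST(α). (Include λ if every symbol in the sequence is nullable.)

{ d, r, t }

Add FIRST(Q')\{λ} = { d, t }; Q' is nullable, continue.
r is a terminal; add {r} and stop.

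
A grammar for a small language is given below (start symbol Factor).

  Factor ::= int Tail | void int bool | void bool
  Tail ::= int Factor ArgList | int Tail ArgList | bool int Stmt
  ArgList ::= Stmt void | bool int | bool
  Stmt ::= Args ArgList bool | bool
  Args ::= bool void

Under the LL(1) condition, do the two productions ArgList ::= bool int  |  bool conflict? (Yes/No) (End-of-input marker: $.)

Yes

FIRST(bool int) = { bool } and FIRST(bool) = { bool }.
Both contain bool, so the two alternatives are not disjoint — LL(1) conflict.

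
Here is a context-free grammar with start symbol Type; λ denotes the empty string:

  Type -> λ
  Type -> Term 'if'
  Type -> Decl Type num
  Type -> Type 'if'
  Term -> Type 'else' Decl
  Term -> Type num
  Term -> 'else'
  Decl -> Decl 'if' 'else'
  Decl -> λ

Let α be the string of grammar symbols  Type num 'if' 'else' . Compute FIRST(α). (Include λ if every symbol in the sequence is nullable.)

{ 'else', 'if', num }

Add FIRST(Type)\{λ} = { 'else', 'if', num }; Type is nullable, continue.
num is a terminal; add {num} and stop.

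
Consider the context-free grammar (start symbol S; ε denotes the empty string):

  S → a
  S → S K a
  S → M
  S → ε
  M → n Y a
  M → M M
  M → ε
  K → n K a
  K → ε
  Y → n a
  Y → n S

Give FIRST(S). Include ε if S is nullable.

S → a contributes {a}.
From S → S K a: S, K nullable, take FIRST(S) ∪ FIRST(K) ∪ {a} = { a, n }.
From S → M: add FIRST(M) = { n, ε } (including ε since M is nullable).
S → ε contributes ε.
Union: FIRST(S) = { a, n, ε }.

{ a, n, ε }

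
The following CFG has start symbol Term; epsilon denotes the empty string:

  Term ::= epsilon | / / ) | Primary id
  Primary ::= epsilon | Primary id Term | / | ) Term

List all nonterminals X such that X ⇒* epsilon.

{ Primary, Term }

Directly nullable (have an epsilon-production): Term, Primary.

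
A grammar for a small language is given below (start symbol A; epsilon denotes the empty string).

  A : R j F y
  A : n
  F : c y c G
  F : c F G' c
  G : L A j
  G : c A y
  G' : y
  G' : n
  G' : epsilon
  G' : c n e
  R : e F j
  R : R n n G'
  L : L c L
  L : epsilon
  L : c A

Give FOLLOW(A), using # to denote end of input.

{ #, c, e, j, n, y }

A is the start symbol, so # ∈ FOLLOW(A).
In G : L A j: add FIRST(j) = { j }.
In G : c A y: add FIRST(y) = { y }.
In L : c A: A is at the end, add FOLLOW(L) = { c, e, n }.
Union: FOLLOW(A) = { #, c, e, j, n, y }.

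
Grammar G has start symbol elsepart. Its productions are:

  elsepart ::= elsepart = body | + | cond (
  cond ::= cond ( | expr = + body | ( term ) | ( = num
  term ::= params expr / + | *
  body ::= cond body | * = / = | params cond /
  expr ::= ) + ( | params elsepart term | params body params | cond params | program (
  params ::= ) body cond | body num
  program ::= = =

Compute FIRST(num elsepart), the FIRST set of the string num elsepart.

num is a terminal; add {num} and stop.

{ num }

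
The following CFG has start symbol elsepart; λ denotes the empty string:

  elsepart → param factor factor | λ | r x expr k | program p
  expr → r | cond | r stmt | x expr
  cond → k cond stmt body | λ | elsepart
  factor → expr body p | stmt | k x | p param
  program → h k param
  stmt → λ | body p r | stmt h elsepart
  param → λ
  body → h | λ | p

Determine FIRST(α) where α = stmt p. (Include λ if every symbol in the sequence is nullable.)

Add FIRST(stmt)\{λ} = { h, p }; stmt is nullable, continue.
p is a terminal; add {p} and stop.

{ h, p }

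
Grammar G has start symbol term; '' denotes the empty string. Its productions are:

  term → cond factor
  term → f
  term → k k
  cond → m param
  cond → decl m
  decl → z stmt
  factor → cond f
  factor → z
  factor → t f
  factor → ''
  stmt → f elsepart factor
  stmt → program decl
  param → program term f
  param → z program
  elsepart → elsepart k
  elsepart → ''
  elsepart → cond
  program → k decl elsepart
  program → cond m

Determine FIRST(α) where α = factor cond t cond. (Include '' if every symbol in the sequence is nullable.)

{ m, t, z }

Add FIRST(factor)\{''} = { m, t, z }; factor is nullable, continue.
Add FIRST(cond) = { m, z }; cond is not nullable, stop.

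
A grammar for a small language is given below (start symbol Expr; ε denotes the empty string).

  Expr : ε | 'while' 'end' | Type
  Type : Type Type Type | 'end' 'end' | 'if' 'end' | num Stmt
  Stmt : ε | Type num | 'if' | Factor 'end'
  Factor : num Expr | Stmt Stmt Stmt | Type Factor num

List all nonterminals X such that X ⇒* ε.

{ Expr, Factor, Stmt }

Directly nullable (have an ε-production): Expr, Stmt.
Factor : Stmt Stmt Stmt with every symbol nullable, so Factor is nullable.
No other nonterminal has a production whose RHS symbols are all nullable.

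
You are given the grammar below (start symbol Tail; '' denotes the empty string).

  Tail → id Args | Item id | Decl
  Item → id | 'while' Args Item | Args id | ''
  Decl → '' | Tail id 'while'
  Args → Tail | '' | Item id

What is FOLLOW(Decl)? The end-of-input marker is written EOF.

In Tail → Decl: Decl is at the end, add FOLLOW(Tail) = { EOF, 'while', id }.
Union: FOLLOW(Decl) = { EOF, 'while', id }.

{ EOF, 'while', id }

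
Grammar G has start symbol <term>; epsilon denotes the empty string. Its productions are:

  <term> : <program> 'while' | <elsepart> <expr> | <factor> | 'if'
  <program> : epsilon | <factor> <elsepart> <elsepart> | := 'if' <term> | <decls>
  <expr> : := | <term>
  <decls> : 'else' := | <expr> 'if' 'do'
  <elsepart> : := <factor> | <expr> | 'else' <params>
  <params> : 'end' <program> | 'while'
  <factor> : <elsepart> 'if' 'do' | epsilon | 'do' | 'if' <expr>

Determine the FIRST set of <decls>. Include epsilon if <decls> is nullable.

{ 'do', 'else', 'if', 'while', := }

<decls> : 'else' := contributes {'else'}.
From <decls> : <expr> 'if' 'do': <expr> nullable, take FIRST(<expr>) ∪ {'if'} = { 'do', 'else', 'if', 'while', := }.
Union: FIRST(<decls>) = { 'do', 'else', 'if', 'while', := }.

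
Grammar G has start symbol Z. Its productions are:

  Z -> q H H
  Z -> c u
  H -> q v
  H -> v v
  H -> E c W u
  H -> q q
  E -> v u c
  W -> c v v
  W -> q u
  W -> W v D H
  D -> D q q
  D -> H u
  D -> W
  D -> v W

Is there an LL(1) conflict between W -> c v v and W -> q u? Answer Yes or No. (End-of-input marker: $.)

No

FIRST(c v v) = { c } and FIRST(q u) = { q }.
The FIRST sets are disjoint and neither alternative is nullable — no conflict.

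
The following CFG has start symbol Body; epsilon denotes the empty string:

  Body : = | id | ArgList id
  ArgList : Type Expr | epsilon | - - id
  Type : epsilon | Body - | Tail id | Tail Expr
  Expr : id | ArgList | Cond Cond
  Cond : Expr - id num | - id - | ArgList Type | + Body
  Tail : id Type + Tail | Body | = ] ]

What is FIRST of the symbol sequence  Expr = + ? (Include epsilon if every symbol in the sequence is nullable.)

Add FIRST(Expr)\{epsilon} = { +, -, =, id }; Expr is nullable, continue.
= is a terminal; add {=} and stop.

{ +, -, =, id }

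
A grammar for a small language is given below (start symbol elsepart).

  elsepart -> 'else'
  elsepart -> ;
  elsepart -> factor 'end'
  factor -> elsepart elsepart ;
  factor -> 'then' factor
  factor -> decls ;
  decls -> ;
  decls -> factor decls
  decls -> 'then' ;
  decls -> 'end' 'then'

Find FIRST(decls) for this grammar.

{ 'else', 'end', 'then', ; }

decls -> ; contributes {;}.
From decls -> factor decls: add FIRST(factor) = { 'else', 'end', 'then', ; }.
decls -> 'then' ; contributes {'then'}.
decls -> 'end' 'then' contributes {'end'}.
Union: FIRST(decls) = { 'else', 'end', 'then', ; }.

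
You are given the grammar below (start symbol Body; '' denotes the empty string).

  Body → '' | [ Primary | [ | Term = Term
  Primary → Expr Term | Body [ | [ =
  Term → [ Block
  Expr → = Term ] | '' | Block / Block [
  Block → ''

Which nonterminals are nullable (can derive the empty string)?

{ Block, Body, Expr }

Directly nullable (have an ''-production): Body, Expr, Block.
No other nonterminal has a production whose RHS symbols are all nullable.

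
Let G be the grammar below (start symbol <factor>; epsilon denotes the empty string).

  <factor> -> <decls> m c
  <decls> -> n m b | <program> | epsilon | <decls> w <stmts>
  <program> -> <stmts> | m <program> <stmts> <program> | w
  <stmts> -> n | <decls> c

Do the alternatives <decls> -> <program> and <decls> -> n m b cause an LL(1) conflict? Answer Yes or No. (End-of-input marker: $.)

Yes

FIRST(<program>) = { c, m, n, w } and FIRST(n m b) = { n }.
Both contain n, so the two alternatives are not disjoint — LL(1) conflict.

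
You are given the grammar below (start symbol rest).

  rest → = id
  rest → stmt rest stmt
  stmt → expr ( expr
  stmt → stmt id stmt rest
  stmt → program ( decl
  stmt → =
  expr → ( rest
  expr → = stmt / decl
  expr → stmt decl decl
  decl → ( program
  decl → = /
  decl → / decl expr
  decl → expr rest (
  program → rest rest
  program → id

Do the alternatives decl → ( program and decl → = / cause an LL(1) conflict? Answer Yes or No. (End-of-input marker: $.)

No

FIRST(( program) = { ( } and FIRST(= /) = { = }.
The FIRST sets are disjoint and neither alternative is nullable — no conflict.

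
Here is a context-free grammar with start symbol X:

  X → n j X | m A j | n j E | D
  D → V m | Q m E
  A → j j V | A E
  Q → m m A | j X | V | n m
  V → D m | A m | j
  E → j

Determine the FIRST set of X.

{ j, m, n }

X → n j X contributes {n}.
X → m A j contributes {m}.
X → n j E contributes {n}.
From X → D: add FIRST(D) = { j, m, n }.
Union: FIRST(X) = { j, m, n }.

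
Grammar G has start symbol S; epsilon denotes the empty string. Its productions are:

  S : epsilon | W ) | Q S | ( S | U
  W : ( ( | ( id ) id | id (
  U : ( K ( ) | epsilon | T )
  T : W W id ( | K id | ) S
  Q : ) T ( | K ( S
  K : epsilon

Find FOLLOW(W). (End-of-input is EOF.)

{ (, ), id }

In S : W ): add FIRST()) = { ) }.
In T : W W id (: add FIRST(W id () = { (, id }.
In T : W W id (: add FIRST(id () = { id }.
Union: FOLLOW(W) = { (, ), id }.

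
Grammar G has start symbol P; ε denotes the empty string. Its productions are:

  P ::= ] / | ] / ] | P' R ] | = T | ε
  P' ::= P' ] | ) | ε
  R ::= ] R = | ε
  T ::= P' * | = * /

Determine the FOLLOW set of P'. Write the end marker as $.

{ *, ] }

In P ::= P' R ]: add FIRST(R ]) = { ] }.
In P' ::= P' ]: add FIRST(]) = { ] }.
In T ::= P' *: add FIRST(*) = { * }.
Union: FOLLOW(P') = { *, ] }.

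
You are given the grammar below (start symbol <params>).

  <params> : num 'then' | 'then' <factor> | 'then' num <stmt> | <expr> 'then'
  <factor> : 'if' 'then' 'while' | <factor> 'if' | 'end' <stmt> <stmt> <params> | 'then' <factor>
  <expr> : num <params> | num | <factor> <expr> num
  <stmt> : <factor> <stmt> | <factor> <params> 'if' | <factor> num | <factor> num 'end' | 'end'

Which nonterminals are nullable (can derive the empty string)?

{ } (none)

No nonterminal has an empty production or an RHS whose symbols are all nullable.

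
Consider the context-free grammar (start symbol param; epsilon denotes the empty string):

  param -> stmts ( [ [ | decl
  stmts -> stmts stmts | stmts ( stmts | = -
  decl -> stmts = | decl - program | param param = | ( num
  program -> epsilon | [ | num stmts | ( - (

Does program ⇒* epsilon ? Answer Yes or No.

program has an epsilon-production, so program ⇒ epsilon.

Yes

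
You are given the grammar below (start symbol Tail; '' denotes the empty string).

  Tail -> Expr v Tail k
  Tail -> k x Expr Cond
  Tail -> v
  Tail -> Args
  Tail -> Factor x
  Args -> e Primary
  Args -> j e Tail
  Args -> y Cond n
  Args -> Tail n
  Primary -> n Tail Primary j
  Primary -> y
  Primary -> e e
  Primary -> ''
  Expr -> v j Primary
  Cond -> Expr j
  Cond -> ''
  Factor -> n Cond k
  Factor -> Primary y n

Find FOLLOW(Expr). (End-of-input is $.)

{ $, e, j, k, n, v, y }

In Tail -> Expr v Tail k: add FIRST(v Tail k) = { v }.
In Tail -> k x Expr Cond: add FIRST(Cond)\{''} = { v }.
  Since Cond is nullable, also add FOLLOW(Tail) = { $, e, j, k, n, y }.
In Cond -> Expr j: add FIRST(j) = { j }.
Union: FOLLOW(Expr) = { $, e, j, k, n, v, y }.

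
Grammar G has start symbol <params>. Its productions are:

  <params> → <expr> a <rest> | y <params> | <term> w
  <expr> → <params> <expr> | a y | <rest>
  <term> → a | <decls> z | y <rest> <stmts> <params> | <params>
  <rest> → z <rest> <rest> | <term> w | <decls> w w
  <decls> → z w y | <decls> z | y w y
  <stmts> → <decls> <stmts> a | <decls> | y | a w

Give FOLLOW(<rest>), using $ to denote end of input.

{ $, a, w, y, z }

In <params> → <expr> a <rest>: <rest> is at the end, add FOLLOW(<params>) = { $, a, w, y, z }.
In <expr> → <rest>: <rest> is at the end, add FOLLOW(<expr>) = { a }.
In <term> → y <rest> <stmts> <params>: add FIRST(<stmts> <params>) = { a, y, z }.
In <rest> → z <rest> <rest>: add FIRST(<rest>) = { a, y, z }.
In <rest> → z <rest> <rest>: <rest> is at the end, add FOLLOW(<rest>) = { $, a, w, y, z }.
Union: FOLLOW(<rest>) = { $, a, w, y, z }.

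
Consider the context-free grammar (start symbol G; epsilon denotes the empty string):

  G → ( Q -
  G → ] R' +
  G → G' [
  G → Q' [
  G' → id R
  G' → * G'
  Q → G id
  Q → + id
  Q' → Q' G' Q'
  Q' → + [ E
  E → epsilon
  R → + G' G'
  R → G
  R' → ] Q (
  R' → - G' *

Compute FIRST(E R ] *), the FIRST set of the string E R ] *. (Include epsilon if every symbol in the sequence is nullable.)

Add FIRST(E)\{epsilon} = {  }; E is nullable, continue.
Add FIRST(R) = { (, *, +, ], id }; R is not nullable, stop.

{ (, *, +, ], id }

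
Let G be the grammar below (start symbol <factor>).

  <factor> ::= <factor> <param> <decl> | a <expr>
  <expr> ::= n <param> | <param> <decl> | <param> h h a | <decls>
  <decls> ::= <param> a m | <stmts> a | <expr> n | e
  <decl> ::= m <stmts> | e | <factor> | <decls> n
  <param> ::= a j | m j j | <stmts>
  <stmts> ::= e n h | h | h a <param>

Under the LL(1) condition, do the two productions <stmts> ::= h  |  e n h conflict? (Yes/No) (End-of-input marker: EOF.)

FIRST(h) = { h } and FIRST(e n h) = { e }.
The FIRST sets are disjoint and neither alternative is nullable — no conflict.

No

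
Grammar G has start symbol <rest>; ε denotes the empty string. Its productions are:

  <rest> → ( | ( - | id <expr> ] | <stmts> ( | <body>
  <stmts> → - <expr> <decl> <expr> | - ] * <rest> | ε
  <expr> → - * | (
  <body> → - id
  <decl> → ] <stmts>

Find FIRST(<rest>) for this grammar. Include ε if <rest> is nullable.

{ (, -, id }

<rest> → ( contributes {(}.
<rest> → ( - contributes {(}.
<rest> → id <expr> ] contributes {id}.
From <rest> → <stmts> (: <stmts> nullable, take FIRST(<stmts>) ∪ {(} = { (, - }.
From <rest> → <body>: add FIRST(<body>) = { - }.
Union: FIRST(<rest>) = { (, -, id }.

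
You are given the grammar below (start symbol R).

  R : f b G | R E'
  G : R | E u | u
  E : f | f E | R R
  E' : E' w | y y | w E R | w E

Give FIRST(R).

{ f }

R : f b G contributes {f}.
From R : R E': add FIRST(R) = { f }.
Union: FIRST(R) = { f }.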